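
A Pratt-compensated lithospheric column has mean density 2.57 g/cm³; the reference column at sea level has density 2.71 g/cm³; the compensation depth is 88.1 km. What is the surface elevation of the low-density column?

4.8 km

ρ_ref D = ρ (D + h) → h = D (ρ_ref − ρ)/ρ.
h = 88.1 km × (2.71 − 2.57)/2.57 = 4.8 km.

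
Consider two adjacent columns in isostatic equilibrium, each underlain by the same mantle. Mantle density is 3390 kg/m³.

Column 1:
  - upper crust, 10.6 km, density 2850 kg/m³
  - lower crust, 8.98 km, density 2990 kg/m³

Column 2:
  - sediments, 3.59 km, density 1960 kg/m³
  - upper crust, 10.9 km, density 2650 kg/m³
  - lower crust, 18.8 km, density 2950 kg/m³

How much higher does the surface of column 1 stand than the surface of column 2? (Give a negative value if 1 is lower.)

For any compensation level in the mantle, the mantle terms cancel and isostasy reduces to e = (Σt_1 − Σt_2) − (Σ(ρt)_1 − Σ(ρt)_2) / ρ_m.
Σt_1 = 19.58 km; Σt_2 = 33.29 km; Σ(ρt)_1 = 57060.2; Σ(ρt)_2 = 91381.4 (in km·kg/m³).
e = (19.58 − 33.29) − (57060.2 − 91381.4) / 3390 = −3.59 km.

−3.59 km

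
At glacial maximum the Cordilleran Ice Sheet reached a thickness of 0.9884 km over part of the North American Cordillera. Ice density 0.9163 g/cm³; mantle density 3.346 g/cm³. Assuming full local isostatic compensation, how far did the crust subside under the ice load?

0.271 km

By Archimedes' principle applied to the lithosphere: the ice load ρ_ice t is balanced by mantle displaced below, ρ_m s.
s = t ρ_ice / ρ_m = 0.9884 km × 0.9163/3.346 = 0.271 km.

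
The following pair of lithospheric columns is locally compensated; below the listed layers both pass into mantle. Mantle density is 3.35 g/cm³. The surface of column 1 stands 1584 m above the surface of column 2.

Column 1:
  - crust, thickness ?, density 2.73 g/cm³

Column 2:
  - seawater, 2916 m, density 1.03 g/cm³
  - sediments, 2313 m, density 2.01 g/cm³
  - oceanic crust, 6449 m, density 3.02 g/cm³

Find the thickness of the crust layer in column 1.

27900 m

Take the compensation level at the base of the deeper column (depth z_c below the surface of column 1) and equate Σ ρ_i t_i down to z_c; mantle fills any gap and the z_c terms cancel.
Column 1: x×2.73 + (z_c − 0 − x)×3.35
Column 2: 1584×0 + 2916×1.03 + 2313×2.01 + 6449×3.02 + (z_c − 1584 − 11678)×3.35
The z_c×3.35 term appears on both sides and cancels. Collect the known terms of each column as K = Σ(ρt)_known − 3.35 × (depth of known layers): K_1 = 0 − 3.35×0 = 0; K_2 = 27128.59 − 3.35×(1584 + 11678) = −17299.11.
Balance: K_1 − x×(3.35 − 2.73) = K_2, so x = (K_1 − K_2)/(3.35 − 2.73) = 17299.1/0.62 = 27900 m.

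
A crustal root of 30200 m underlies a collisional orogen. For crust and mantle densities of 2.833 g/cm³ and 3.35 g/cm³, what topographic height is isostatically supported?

5510 m

Balancing pressure at the compensation depth: ρ_c h = (ρ_m − ρ_c) r.
h = r (ρ_m − ρ_c) / ρ_c = 30200 m × (3.35 − 2.833) / 2.833 = 5510 m.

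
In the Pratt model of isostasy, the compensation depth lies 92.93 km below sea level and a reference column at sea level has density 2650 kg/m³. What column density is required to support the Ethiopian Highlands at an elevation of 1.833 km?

2600 kg/m³

Pratt balance: ρ_ref D = ρ (D + h).
ρ = ρ_ref D/(D + h) = 2650 × 92.93 km/(92.93 km + 1.833 km) = 2600 kg/m³.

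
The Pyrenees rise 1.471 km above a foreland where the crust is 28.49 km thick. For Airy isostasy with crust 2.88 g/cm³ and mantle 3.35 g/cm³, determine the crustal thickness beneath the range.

Root depth r = h ρ_c / (ρ_m − ρ_c) = 1.471 km × 2.88 / 0.47 = 9.014 km.
Total thickness = T + h + r = 28.49 km + 1.471 km + 9.014 km = 39 km.

39 km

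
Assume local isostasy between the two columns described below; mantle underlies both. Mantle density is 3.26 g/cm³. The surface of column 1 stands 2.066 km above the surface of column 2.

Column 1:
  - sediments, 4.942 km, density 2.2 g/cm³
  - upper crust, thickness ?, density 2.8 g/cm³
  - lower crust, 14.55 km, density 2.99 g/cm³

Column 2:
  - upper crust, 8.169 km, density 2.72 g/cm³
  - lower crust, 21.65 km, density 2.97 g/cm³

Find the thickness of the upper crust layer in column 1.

Take the compensation level at the base of the deeper column (depth z_c below the surface of column 1) and equate Σ ρ_i t_i down to z_c; mantle fills any gap and the z_c terms cancel.
Column 1: 4.942×2.2 + x×2.8 + 14.55×2.99 + (z_c − 19.492 − x)×3.26
Column 2: 2.066×0 + 8.169×2.72 + 21.65×2.97 + (z_c − 2.066 − 29.819)×3.26
The z_c×3.26 term appears on both sides and cancels. Collect the known terms of each column as K = Σ(ρt)_known − 3.26 × (depth of known layers): K_1 = 54.3769 − 3.26×19.492 = −9.16702; K_2 = 86.52018 − 3.26×(2.066 + 29.819) = −17.42492.
Balance: K_1 − x×(3.26 − 2.8) = K_2, so x = (K_1 − K_2)/(3.26 − 2.8) = 8.2579/0.46 = 18 km.

18 km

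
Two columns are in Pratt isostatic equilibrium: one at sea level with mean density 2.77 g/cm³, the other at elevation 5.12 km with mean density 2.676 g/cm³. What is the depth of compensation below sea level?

146 km

ρ_ref D = ρ (D + h) → D (ρ_ref − ρ) = ρ h.
D = ρ h/(ρ_ref − ρ) = 2.676 × 5.12 km/(2.77 − 2.676) = 146 km.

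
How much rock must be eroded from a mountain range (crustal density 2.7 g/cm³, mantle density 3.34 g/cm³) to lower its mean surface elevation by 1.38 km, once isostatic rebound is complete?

Net drop Δ = e − u = e − e ρ_c/ρ_m = e (ρ_m − ρ_c)/ρ_m.
e = Δ ρ_m/(ρ_m − ρ_c) = 1.38 km × 3.34/0.64 = 7.2 km.

7.2 km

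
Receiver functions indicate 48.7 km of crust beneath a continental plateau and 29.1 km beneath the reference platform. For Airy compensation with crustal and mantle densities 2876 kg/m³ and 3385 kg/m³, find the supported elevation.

2.95 km

Excess crust Δ = 48.7 km − 29.1 km = 19.6 km, split between elevation h and root r with h + r = Δ.
Airy balance ρ_c h = (ρ_m − ρ_c) r gives r = h ρ_c/(ρ_m − ρ_c), so h (1 + ρ_c/(ρ_m − ρ_c)) = Δ, i.e. h = Δ (ρ_m − ρ_c)/ρ_m.
h = 19.6 km × 509/3385 = 2.95 km.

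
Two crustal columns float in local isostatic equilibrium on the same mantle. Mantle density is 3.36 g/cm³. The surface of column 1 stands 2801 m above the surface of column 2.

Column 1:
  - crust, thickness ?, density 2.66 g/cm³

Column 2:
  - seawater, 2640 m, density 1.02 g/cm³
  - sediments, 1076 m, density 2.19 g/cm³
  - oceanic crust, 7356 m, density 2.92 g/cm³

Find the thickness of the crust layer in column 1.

28700 m

Take the compensation level at the base of the deeper column (depth z_c below the surface of column 1) and equate Σ ρ_i t_i down to z_c; mantle fills any gap and the z_c terms cancel.
Column 1: x×2.66 + (z_c − 0 − x)×3.36
Column 2: 2801×0 + 2640×1.02 + 1076×2.19 + 7356×2.92 + (z_c − 2801 − 11072)×3.36
The z_c×3.36 term appears on both sides and cancels. Collect the known terms of each column as K = Σ(ρt)_known − 3.36 × (depth of known layers): K_1 = 0 − 3.36×0 = 0; K_2 = 26528.76 − 3.36×(2801 + 11072) = −20084.52.
Balance: K_1 − x×(3.36 − 2.66) = K_2, so x = (K_1 − K_2)/(3.36 − 2.66) = 20084.5/0.7 = 28700 m.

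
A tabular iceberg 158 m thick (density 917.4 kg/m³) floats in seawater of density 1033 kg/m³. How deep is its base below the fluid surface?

140 m

Draft d = t ρ_obj/ρ_fluid = 158 m × 917.4/1033 = 140 m.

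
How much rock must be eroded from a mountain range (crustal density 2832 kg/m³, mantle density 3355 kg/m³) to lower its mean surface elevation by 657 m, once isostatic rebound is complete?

4210 m

Net drop Δ = e − u = e − e ρ_c/ρ_m = e (ρ_m − ρ_c)/ρ_m.
e = Δ ρ_m/(ρ_m − ρ_c) = 657 m × 3355/523 = 4210 m.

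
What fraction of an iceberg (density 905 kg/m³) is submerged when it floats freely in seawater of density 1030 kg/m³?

0.879

Submerged fraction = ρ_obj/ρ_fluid = 905/1030 = 0.879.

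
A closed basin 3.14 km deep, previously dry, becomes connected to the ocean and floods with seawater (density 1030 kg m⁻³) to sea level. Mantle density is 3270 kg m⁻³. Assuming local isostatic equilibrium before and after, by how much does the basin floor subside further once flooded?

After flooding the water column is d + s deep. Its weight must equal the weight of mantle displaced by the extra subsidence s: (d + s) ρ_w = s ρ_m.
s = d ρ_w / (ρ_m − ρ_w) = 3.14 km × 1030/(3270 − 1030) = 1.44 km.

1.44 km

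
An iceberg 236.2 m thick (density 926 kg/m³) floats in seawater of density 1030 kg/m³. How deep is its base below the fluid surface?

212 m

Draft d = t ρ_obj/ρ_fluid = 236.2 m × 926/1030 = 212 m.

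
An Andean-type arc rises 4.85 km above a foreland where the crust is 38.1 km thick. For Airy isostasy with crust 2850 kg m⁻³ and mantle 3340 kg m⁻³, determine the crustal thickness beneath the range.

71.2 km

Root depth r = h ρ_c / (ρ_m − ρ_c) = 4.85 km × 2850 / 490 = 28.21 km.
Total thickness = T + h + r = 38.1 km + 4.85 km + 28.21 km = 71.2 km.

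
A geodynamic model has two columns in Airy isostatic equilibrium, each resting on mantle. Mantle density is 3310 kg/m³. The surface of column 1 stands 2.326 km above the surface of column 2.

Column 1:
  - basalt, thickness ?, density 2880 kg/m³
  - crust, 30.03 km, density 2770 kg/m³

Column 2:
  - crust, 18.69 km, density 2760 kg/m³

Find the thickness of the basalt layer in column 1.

Take the compensation level at the base of the deeper column (depth z_c below the surface of column 1) and equate Σ ρ_i t_i down to z_c; mantle fills any gap and the z_c terms cancel.
Column 1: x×2880 + 30.03×2770 + (z_c − 30.03 − x)×3310
Column 2: 2.326×0 + 18.69×2760 + (z_c − 2.326 − 18.69)×3310
The z_c×3310 term appears on both sides and cancels. Collect the known terms of each column as K = Σ(ρt)_known − 3310 × (depth of known layers): K_1 = 83183.1 − 3310×30.03 = −16216.2; K_2 = 51584.4 − 3310×(2.326 + 18.69) = −17978.56.
Balance: K_1 − x×(3310 − 2880) = K_2, so x = (K_1 − K_2)/(3310 − 2880) = 1762.36/430 = 4.1 km.

4.1 km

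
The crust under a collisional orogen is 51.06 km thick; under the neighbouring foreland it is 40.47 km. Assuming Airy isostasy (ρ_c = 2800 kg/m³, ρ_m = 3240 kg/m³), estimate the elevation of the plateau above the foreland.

1.44 km

Excess crust Δ = 51.06 km − 40.47 km = 10.59 km, split between elevation h and root r with h + r = Δ.
Airy balance ρ_c h = (ρ_m − ρ_c) r gives r = h ρ_c/(ρ_m − ρ_c), so h (1 + ρ_c/(ρ_m − ρ_c)) = Δ, i.e. h = Δ (ρ_m − ρ_c)/ρ_m.
h = 10.59 km × 440/3240 = 1.44 km.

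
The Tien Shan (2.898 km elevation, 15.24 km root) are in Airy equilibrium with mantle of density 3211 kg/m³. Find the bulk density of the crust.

ρ_c h = (ρ_m − ρ_c) r → ρ_c (h + r) = ρ_m r → ρ_c = ρ_m r / (h + r).
ρ_c = 3211 × 15.24 km / (2.898 km + 15.24 km) = 2700 kg/m³.

2700 kg/m³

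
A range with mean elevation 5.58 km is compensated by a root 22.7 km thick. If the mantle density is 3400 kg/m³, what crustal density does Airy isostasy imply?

2730 kg/m³

ρ_c h = (ρ_m − ρ_c) r → ρ_c (h + r) = ρ_m r → ρ_c = ρ_m r / (h + r).
ρ_c = 3400 × 22.7 km / (5.58 km + 22.7 km) = 2730 kg/m³.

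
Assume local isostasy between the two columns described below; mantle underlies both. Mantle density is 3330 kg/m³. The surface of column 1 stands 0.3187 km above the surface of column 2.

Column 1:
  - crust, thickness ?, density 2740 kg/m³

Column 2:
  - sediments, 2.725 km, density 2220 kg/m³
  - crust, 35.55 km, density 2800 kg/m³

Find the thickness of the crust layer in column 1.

Take the compensation level at the base of the deeper column (depth z_c below the surface of column 1) and equate Σ ρ_i t_i down to z_c; mantle fills any gap and the z_c terms cancel.
Column 1: x×2740 + (z_c − 0 − x)×3330
Column 2: 0.3187×0 + 2.725×2220 + 35.55×2800 + (z_c − 0.3187 − 38.275)×3330
The z_c×3330 term appears on both sides and cancels. Collect the known terms of each column as K = Σ(ρt)_known − 3330 × (depth of known layers): K_1 = 0 − 3330×0 = 0; K_2 = 105589.5 − 3330×(0.3187 + 38.275) = −22927.521.
Balance: K_1 − x×(3330 − 2740) = K_2, so x = (K_1 − K_2)/(3330 − 2740) = 22927.5/590 = 38.9 km.

38.9 km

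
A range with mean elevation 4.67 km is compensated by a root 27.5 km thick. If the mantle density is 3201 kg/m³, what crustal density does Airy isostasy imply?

ρ_c h = (ρ_m − ρ_c) r → ρ_c (h + r) = ρ_m r → ρ_c = ρ_m r / (h + r).
ρ_c = 3201 × 27.5 km / (4.67 km + 27.5 km) = 2740 kg/m³.

2740 kg/m³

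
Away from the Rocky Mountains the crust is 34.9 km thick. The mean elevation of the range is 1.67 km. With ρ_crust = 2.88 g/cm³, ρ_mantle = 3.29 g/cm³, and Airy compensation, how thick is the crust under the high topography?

Root depth r = h ρ_c / (ρ_m − ρ_c) = 1.67 km × 2.88 / 0.41 = 11.73 km.
Total thickness = T + h + r = 34.9 km + 1.67 km + 11.73 km = 48.3 km.

48.3 km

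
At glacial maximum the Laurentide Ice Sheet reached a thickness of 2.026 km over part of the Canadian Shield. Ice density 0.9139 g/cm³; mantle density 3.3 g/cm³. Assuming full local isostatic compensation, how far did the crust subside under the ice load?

0.561 km

In Airy isostatic equilibrium: the ice load ρ_ice t is balanced by mantle displaced below, ρ_m s.
s = t ρ_ice / ρ_m = 2.026 km × 0.9139/3.3 = 0.561 km.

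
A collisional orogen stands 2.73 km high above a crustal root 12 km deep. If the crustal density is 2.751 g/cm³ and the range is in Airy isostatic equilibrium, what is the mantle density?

3.38 g/cm³

Airy balance: ρ_c h = (ρ_m − ρ_c) r → ρ_m = ρ_c (1 + h/r).
ρ_m = 2.751 × (1 + 2.73 km/12 km) = 3.38 g/cm³.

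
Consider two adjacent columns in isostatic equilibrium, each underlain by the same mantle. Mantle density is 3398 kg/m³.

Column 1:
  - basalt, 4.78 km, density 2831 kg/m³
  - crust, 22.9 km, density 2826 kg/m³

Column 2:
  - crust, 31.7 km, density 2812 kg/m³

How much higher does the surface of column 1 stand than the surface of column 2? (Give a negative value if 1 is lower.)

−0.814 km

For any compensation level in the mantle, the mantle terms cancel and isostasy reduces to e = (Σt_1 − Σt_2) − (Σ(ρt)_1 − Σ(ρt)_2) / ρ_m.
Σt_1 = 27.68 km; Σt_2 = 31.7 km; Σ(ρt)_1 = 78247.58; Σ(ρt)_2 = 89140.4 (in km·kg/m³).
e = (27.68 − 31.7) − (78247.58 − 89140.4) / 3398 = −0.814 km.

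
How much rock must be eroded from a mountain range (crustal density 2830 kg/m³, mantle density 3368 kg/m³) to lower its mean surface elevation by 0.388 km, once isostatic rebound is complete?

2.43 km

Net drop Δ = e − u = e − e ρ_c/ρ_m = e (ρ_m − ρ_c)/ρ_m.
e = Δ ρ_m/(ρ_m − ρ_c) = 0.388 km × 3368/538 = 2.43 km.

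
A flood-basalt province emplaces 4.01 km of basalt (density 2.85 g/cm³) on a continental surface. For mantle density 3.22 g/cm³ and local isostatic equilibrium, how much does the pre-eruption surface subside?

3.55 km

Subaerial loading: s = t ρ_load / ρ_m.
s = 4.01 km × 2.85/3.22 = 3.55 km.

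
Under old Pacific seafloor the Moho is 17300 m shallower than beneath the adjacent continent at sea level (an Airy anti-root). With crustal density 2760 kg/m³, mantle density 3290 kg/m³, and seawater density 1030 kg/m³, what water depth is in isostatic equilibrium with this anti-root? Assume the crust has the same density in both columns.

5300 m

Replacing a thickness d of crust by seawater at the top must be balanced by replacing crust with mantle at the base: d (ρ_c − ρ_w) = a (ρ_m − ρ_c).
d = a (ρ_m − ρ_c)/(ρ_c − ρ_w) = 17300 m × 530/1730 = 5300 m.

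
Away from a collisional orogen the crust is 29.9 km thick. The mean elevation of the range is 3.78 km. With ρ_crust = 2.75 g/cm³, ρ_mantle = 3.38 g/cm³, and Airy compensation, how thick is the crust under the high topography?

50.2 km

Root depth r = h ρ_c / (ρ_m − ρ_c) = 3.78 km × 2.75 / 0.63 = 16.5 km.
Total thickness = T + h + r = 29.9 km + 3.78 km + 16.5 km = 50.2 km.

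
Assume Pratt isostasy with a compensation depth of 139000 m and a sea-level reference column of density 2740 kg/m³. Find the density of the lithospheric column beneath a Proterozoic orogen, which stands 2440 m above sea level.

2690 kg/m³

Pratt balance: ρ_ref D = ρ (D + h).
ρ = ρ_ref D/(D + h) = 2740 × 139000 m/(139000 m + 2440 m) = 2690 kg/m³.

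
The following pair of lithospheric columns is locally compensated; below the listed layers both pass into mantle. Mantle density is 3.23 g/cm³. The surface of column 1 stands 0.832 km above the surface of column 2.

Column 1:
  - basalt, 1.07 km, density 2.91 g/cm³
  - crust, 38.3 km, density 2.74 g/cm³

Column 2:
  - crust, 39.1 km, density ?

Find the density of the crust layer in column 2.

2.81 g/cm³

Take the compensation level at the base of the deeper column (depth z_c below the surface of column 1) and equate Σ ρ_i t_i down to z_c; mantle fills any gap and the z_c terms cancel.
Column 1: 1.07×2.91 + 38.3×2.74 + (z_c − 39.37)×3.23
Column 2: 0.832×0 + 39.1×ρ + (z_c − 0.832 − 39.1)×3.23
The z_c×3.23 term appears on both sides and cancels. Collect the known terms of each column as K = Σ(ρt)_known − 3.23 × (depth of known layers): K_1 = 108.0557 − 3.23×39.37 = −19.1094; K_2 = 0 − 3.23×(0.832 + 39.1) = −128.98036.
Balance: K_1 = K_2 + 39.1×ρ, so ρ = (K_1 − K_2)/39.1 = 109.871/39.1 = 2.81 g/cm³.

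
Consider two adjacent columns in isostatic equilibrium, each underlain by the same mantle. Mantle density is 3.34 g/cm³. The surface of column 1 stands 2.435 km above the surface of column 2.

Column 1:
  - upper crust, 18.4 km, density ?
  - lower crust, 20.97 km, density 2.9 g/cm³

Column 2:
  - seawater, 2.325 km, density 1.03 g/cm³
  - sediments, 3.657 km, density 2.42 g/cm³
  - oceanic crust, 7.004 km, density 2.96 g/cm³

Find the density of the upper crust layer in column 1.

2.78 g/cm³

Take the compensation level at the base of the deeper column (depth z_c below the surface of column 1) and equate Σ ρ_i t_i down to z_c; mantle fills any gap and the z_c terms cancel.
Column 1: 18.4×ρ + 20.97×2.9 + (z_c − 39.37)×3.34
Column 2: 2.435×0 + 2.325×1.03 + 3.657×2.42 + 7.004×2.96 + (z_c − 2.435 − 12.986)×3.34
The z_c×3.34 term appears on both sides and cancels. Collect the known terms of each column as K = Σ(ρt)_known − 3.34 × (depth of known layers): K_1 = 60.813 − 3.34×39.37 = −70.6828; K_2 = 31.97653 − 3.34×(2.435 + 12.986) = −19.52961.
Balance: K_1 + 18.4×ρ = K_2, so ρ = (K_2 − K_1)/18.4 = 51.1532/18.4 = 2.78 g/cm³.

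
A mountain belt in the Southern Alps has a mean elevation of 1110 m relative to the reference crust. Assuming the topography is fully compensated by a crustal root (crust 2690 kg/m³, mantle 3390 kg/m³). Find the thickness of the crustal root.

4270 m

By Archimedes' principle applied to the lithosphere: the weight of the topography is balanced by the buoyancy of the root, ρ_c h = (ρ_m − ρ_c) r.
r = h · ρ_c / (ρ_m − ρ_c) = 1110 m × 2690 / (3390 − 2690) = 4270 m.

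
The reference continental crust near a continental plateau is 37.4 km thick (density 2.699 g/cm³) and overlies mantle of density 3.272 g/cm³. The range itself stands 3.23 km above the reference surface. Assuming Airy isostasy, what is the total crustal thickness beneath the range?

55.8 km

Root depth r = h ρ_c / (ρ_m − ρ_c) = 3.23 km × 2.699 / 0.573 = 15.21 km.
Total thickness = T + h + r = 37.4 km + 3.23 km + 15.21 km = 55.8 km.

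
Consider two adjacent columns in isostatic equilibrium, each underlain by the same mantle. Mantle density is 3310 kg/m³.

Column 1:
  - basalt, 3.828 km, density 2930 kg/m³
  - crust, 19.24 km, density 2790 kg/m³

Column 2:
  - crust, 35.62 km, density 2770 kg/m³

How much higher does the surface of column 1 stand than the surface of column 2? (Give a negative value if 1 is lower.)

For any compensation level in the mantle, the mantle terms cancel and isostasy reduces to e = (Σt_1 − Σt_2) − (Σ(ρt)_1 − Σ(ρt)_2) / ρ_m.
Σt_1 = 23.068 km; Σt_2 = 35.62 km; Σ(ρt)_1 = 64895.64; Σ(ρt)_2 = 98667.4 (in km·kg/m³).
e = (23.068 − 35.62) − (64895.64 − 98667.4) / 3310 = −2.35 km.

−2.35 km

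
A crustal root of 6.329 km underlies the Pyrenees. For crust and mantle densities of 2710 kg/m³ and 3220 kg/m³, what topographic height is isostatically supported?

By Archimedes' principle applied to the lithosphere: ρ_c h = (ρ_m − ρ_c) r.
h = r (ρ_m − ρ_c) / ρ_c = 6.329 km × (3220 − 2710) / 2710 = 1.19 km.

1.19 km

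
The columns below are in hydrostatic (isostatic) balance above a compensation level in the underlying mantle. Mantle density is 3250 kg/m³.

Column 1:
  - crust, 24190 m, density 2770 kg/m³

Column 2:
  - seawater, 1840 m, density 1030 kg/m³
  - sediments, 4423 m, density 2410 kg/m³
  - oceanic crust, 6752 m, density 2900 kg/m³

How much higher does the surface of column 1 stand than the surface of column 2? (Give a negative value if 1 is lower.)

446 m

For any compensation level in the mantle, the mantle terms cancel and isostasy reduces to e = (Σt_1 − Σt_2) − (Σ(ρt)_1 − Σ(ρt)_2) / ρ_m.
Σt_1 = 24190 m; Σt_2 = 13015 m; Σ(ρt)_1 = 67006300; Σ(ρt)_2 = 32135430 (in m·kg/m³).
e = (24190 − 13015) − (67006300 − 32135430) / 3250 = 446 m.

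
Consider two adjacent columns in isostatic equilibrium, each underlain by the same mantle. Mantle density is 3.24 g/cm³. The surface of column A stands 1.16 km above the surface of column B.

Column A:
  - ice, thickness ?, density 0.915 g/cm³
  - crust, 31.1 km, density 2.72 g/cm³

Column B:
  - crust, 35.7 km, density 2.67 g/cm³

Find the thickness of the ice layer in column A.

3.41 km

Take the compensation level at the base of the deeper column (depth z_c below the surface of column A) and equate Σ ρ_i t_i down to z_c; mantle fills any gap and the z_c terms cancel.
Column A: x×0.915 + 31.1×2.72 + (z_c − 31.1 − x)×3.24
Column B: 1.16×0 + 35.7×2.67 + (z_c − 1.16 − 35.7)×3.24
The z_c×3.24 term appears on both sides and cancels. Collect the known terms of each column as K = Σ(ρt)_known − 3.24 × (depth of known layers): K_A = 84.592 − 3.24×31.1 = −16.172; K_B = 95.319 − 3.24×(1.16 + 35.7) = −24.1074.
Balance: K_A − x×(3.24 − 0.915) = K_B, so x = (K_A − K_B)/(3.24 − 0.915) = 7.9354/2.325 = 3.41 km.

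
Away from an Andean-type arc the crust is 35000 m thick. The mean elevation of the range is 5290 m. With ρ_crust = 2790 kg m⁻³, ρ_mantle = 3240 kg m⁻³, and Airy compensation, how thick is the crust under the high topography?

Root depth r = h ρ_c / (ρ_m − ρ_c) = 5290 m × 2790 / 450 = 32800 m.
Total thickness = T + h + r = 35000 m + 5290 m + 32800 m = 73100 m.

73100 m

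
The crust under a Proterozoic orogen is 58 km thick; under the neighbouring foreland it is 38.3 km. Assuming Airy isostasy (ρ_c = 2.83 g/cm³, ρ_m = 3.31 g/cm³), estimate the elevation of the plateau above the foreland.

Excess crust Δ = 58 km − 38.3 km = 19.7 km, split between elevation h and root r with h + r = Δ.
Airy balance ρ_c h = (ρ_m − ρ_c) r gives r = h ρ_c/(ρ_m − ρ_c), so h (1 + ρ_c/(ρ_m − ρ_c)) = Δ, i.e. h = Δ (ρ_m − ρ_c)/ρ_m.
h = 19.7 km × 0.48/3.31 = 2.86 km.

2.86 km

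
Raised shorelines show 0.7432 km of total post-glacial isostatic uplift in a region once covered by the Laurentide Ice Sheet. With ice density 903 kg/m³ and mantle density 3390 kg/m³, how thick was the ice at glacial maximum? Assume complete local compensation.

2.79 km

u = t ρ_ice/ρ_m → t = u ρ_m/ρ_ice = 0.7432 km × 3390/903 = 2.79 km.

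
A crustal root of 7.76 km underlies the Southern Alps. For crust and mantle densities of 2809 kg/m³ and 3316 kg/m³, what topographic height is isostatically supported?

Balancing pressure at the compensation depth: ρ_c h = (ρ_m − ρ_c) r.
h = r (ρ_m − ρ_c) / ρ_c = 7.76 km × (3316 − 2809) / 2809 = 1.4 km.

1.4 km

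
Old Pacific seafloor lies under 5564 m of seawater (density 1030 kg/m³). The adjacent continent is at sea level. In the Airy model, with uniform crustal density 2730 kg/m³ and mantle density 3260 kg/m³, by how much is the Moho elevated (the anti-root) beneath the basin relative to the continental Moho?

17800 m

In Airy isostatic equilibrium: replacing crust with seawater at the top is compensated by replacing crust with mantle at the base: d (ρ_c − ρ_w) = a (ρ_m − ρ_c).
a = d (ρ_c − ρ_w)/(ρ_m − ρ_c) = 5564 m × 1700/530 = 17800 m.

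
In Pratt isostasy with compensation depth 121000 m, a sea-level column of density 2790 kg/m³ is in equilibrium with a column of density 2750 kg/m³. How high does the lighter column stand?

1760 m

ρ_ref D = ρ (D + h) → h = D (ρ_ref − ρ)/ρ.
h = 121000 m × (2790 − 2750)/2750 = 1760 m.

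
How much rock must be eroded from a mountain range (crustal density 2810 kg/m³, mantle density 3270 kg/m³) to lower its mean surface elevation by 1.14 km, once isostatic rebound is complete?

8.1 km

Net drop Δ = e − u = e − e ρ_c/ρ_m = e (ρ_m − ρ_c)/ρ_m.
e = Δ ρ_m/(ρ_m − ρ_c) = 1.14 km × 3270/460 = 8.1 km.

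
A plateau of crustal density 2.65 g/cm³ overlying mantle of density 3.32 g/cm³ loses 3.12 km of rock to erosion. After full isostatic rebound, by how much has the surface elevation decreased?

Rebound u = e ρ_c/ρ_m = 3.12 km × 2.65/3.32 = 2.49 km.
Net surface drop = e − u = 3.12 km − 2.49 km = e (ρ_m − ρ_c)/ρ_m = 0.63 km.

0.63 km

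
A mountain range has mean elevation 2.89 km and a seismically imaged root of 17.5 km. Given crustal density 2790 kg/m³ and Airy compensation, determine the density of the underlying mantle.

Airy balance: ρ_c h = (ρ_m − ρ_c) r → ρ_m = ρ_c (1 + h/r).
ρ_m = 2790 × (1 + 2.89 km/17.5 km) = 3250 kg/m³.

3250 kg/m³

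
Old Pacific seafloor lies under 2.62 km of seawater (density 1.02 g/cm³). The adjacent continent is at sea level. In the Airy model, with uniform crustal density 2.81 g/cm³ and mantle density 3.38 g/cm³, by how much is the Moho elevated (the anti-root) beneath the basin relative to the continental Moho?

8.23 km

In Airy isostatic equilibrium: replacing crust with seawater at the top is compensated by replacing crust with mantle at the base: d (ρ_c − ρ_w) = a (ρ_m − ρ_c).
a = d (ρ_c − ρ_w)/(ρ_m − ρ_c) = 2.62 km × 1.79/0.57 = 8.23 km.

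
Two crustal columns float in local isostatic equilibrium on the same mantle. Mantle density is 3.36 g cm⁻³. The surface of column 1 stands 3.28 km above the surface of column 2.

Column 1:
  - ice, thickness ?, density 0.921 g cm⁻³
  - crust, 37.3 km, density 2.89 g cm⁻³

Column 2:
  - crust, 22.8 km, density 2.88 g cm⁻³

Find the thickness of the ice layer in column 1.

1.82 km

Take the compensation level at the base of the deeper column (depth z_c below the surface of column 1) and equate Σ ρ_i t_i down to z_c; mantle fills any gap and the z_c terms cancel.
Column 1: x×0.921 + 37.3×2.89 + (z_c − 37.3 − x)×3.36
Column 2: 3.28×0 + 22.8×2.88 + (z_c − 3.28 − 22.8)×3.36
The z_c×3.36 term appears on both sides and cancels. Collect the known terms of each column as K = Σ(ρt)_known − 3.36 × (depth of known layers): K_1 = 107.797 − 3.36×37.3 = −17.531; K_2 = 65.664 − 3.36×(3.28 + 22.8) = −21.9648.
Balance: K_1 − x×(3.36 − 0.921) = K_2, so x = (K_1 − K_2)/(3.36 − 0.921) = 4.4338/2.439 = 1.82 km.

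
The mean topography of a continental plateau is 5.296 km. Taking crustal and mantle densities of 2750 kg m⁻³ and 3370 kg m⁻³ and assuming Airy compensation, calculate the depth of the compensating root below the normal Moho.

23.5 km

Equating mass per unit area of the two columns: the weight of the topography is balanced by the buoyancy of the root, ρ_c h = (ρ_m − ρ_c) r.
r = h · ρ_c / (ρ_m − ρ_c) = 5.296 km × 2750 / (3370 − 2750) = 23.5 km.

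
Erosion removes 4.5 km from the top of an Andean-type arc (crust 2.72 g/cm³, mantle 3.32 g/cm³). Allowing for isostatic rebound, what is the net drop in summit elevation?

Rebound u = e ρ_c/ρ_m = 4.5 km × 2.72/3.32 = 3.687 km.
Net surface drop = e − u = 4.5 km − 3.687 km = e (ρ_m − ρ_c)/ρ_m = 0.813 km.

0.813 km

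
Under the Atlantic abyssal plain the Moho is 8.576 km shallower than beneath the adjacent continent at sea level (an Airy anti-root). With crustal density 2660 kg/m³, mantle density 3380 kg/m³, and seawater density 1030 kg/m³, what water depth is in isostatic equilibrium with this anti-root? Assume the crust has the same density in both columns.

Replacing a thickness d of crust by seawater at the top must be balanced by replacing crust with mantle at the base: d (ρ_c − ρ_w) = a (ρ_m − ρ_c).
d = a (ρ_m − ρ_c)/(ρ_c − ρ_w) = 8.576 km × 720/1630 = 3.79 km.

3.79 km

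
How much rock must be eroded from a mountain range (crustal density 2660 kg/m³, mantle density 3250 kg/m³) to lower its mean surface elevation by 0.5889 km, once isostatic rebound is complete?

Net drop Δ = e − u = e − e ρ_c/ρ_m = e (ρ_m − ρ_c)/ρ_m.
e = Δ ρ_m/(ρ_m − ρ_c) = 0.5889 km × 3250/590 = 3.24 km.

3.24 km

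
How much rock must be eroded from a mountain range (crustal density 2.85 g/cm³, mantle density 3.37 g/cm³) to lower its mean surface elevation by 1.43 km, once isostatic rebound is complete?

Net drop Δ = e − u = e − e ρ_c/ρ_m = e (ρ_m − ρ_c)/ρ_m.
e = Δ ρ_m/(ρ_m − ρ_c) = 1.43 km × 3.37/0.52 = 9.27 km.

9.27 km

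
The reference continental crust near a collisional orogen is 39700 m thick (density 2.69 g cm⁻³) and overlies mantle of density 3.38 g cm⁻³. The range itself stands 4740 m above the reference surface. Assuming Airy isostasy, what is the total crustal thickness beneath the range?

62900 m

Root depth r = h ρ_c / (ρ_m − ρ_c) = 4740 m × 2.69 / 0.69 = 18480 m.
Total thickness = T + h + r = 39700 m + 4740 m + 18480 m = 62900 m.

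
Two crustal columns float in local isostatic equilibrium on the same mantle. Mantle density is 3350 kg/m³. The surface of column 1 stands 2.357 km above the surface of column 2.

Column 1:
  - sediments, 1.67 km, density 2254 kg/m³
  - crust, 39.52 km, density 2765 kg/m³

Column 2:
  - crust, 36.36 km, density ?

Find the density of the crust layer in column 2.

Take the compensation level at the base of the deeper column (depth z_c below the surface of column 1) and equate Σ ρ_i t_i down to z_c; mantle fills any gap and the z_c terms cancel.
Column 1: 1.67×2254 + 39.52×2765 + (z_c − 41.19)×3350
Column 2: 2.357×0 + 36.36×ρ + (z_c − 2.357 − 36.36)×3350
The z_c×3350 term appears on both sides and cancels. Collect the known terms of each column as K = Σ(ρt)_known − 3350 × (depth of known layers): K_1 = 113036.98 − 3350×41.19 = −24949.52; K_2 = 0 − 3350×(2.357 + 36.36) = −129701.95.
Balance: K_1 = K_2 + 36.36×ρ, so ρ = (K_1 − K_2)/36.36 = 104752/36.36 = 2880 kg/m³.

2880 kg/m³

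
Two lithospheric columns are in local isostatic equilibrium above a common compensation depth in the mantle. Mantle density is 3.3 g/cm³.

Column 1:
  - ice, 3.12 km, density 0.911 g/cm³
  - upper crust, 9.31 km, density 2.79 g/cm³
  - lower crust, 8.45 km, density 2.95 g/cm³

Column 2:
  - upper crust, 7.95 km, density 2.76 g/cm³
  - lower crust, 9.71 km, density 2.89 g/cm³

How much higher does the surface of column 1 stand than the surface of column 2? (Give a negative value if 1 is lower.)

2.09 km

For any compensation level in the mantle, the mantle terms cancel and isostasy reduces to e = (Σt_1 − Σt_2) − (Σ(ρt)_1 − Σ(ρt)_2) / ρ_m.
Σt_1 = 20.88 km; Σt_2 = 17.66 km; Σ(ρt)_1 = 53.74472; Σ(ρt)_2 = 50.0039 (in km·g/cm³).
e = (20.88 − 17.66) − (53.74472 − 50.0039) / 3.3 = 2.09 km.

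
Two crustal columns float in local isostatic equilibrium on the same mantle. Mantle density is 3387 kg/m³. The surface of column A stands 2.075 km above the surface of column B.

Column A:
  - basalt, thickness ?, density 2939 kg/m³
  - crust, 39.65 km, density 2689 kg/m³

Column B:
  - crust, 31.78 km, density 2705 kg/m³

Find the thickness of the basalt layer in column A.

2.29 km

Take the compensation level at the base of the deeper column (depth z_c below the surface of column A) and equate Σ ρ_i t_i down to z_c; mantle fills any gap and the z_c terms cancel.
Column A: x×2939 + 39.65×2689 + (z_c − 39.65 − x)×3387
Column B: 2.075×0 + 31.78×2705 + (z_c − 2.075 − 31.78)×3387
The z_c×3387 term appears on both sides and cancels. Collect the known terms of each column as K = Σ(ρt)_known − 3387 × (depth of known layers): K_A = 106618.85 − 3387×39.65 = −27675.7; K_B = 85964.9 − 3387×(2.075 + 31.78) = −28701.985.
Balance: K_A − x×(3387 − 2939) = K_B, so x = (K_A − K_B)/(3387 − 2939) = 1026.29/448 = 2.29 km.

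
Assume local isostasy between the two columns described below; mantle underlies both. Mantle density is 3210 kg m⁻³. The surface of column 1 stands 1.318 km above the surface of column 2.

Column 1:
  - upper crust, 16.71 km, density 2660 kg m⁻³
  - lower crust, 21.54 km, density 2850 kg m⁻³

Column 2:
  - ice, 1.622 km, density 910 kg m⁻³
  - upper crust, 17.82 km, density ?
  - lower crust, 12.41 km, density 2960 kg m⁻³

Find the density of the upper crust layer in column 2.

2880 kg m⁻³

Take the compensation level at the base of the deeper column (depth z_c below the surface of column 1) and equate Σ ρ_i t_i down to z_c; mantle fills any gap and the z_c terms cancel.
Column 1: 16.71×2660 + 21.54×2850 + (z_c − 38.25)×3210
Column 2: 1.318×0 + 1.622×910 + 17.82×ρ + 12.41×2960 + (z_c − 1.318 − 31.852)×3210
The z_c×3210 term appears on both sides and cancels. Collect the known terms of each column as K = Σ(ρt)_known − 3210 × (depth of known layers): K_1 = 105837.6 − 3210×38.25 = −16944.9; K_2 = 38209.62 − 3210×(1.318 + 31.852) = −68266.08.
Balance: K_1 = K_2 + 17.82×ρ, so ρ = (K_1 − K_2)/17.82 = 51321.2/17.82 = 2880 kg m⁻³.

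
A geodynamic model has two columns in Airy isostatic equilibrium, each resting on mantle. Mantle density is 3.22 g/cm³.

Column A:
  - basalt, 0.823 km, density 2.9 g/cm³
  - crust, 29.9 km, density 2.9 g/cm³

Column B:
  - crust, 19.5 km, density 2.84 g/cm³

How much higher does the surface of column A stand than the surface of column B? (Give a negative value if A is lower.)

For any compensation level in the mantle, the mantle terms cancel and isostasy reduces to e = (Σt_A − Σt_B) − (Σ(ρt)_A − Σ(ρt)_B) / ρ_m.
Σt_A = 30.723 km; Σt_B = 19.5 km; Σ(ρt)_A = 89.0967; Σ(ρt)_B = 55.38 (in km·g/cm³).
e = (30.723 − 19.5) − (89.0967 − 55.38) / 3.22 = 0.752 km.

0.752 km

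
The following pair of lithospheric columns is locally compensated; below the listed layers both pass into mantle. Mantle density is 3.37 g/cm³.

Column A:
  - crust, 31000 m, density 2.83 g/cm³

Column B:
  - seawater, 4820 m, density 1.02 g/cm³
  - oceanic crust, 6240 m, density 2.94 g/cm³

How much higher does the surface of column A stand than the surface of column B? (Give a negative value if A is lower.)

810 m

For any compensation level in the mantle, the mantle terms cancel and isostasy reduces to e = (Σt_A − Σt_B) − (Σ(ρt)_A − Σ(ρt)_B) / ρ_m.
Σt_A = 31000 m; Σt_B = 11060 m; Σ(ρt)_A = 87730; Σ(ρt)_B = 23262 (in m·g/cm³).
e = (31000 − 11060) − (87730 − 23262) / 3.37 = 810 m.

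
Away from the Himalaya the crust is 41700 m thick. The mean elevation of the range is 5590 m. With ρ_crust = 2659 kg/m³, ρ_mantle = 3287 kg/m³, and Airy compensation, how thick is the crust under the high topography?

71000 m

Root depth r = h ρ_c / (ρ_m − ρ_c) = 5590 m × 2659 / 628 = 23670 m.
Total thickness = T + h + r = 41700 m + 5590 m + 23670 m = 71000 m.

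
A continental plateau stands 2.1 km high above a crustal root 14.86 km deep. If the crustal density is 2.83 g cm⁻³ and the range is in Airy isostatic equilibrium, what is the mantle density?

Airy balance: ρ_c h = (ρ_m − ρ_c) r → ρ_m = ρ_c (1 + h/r).
ρ_m = 2.83 × (1 + 2.1 km/14.86 km) = 3.23 g cm⁻³.

3.23 g cm⁻³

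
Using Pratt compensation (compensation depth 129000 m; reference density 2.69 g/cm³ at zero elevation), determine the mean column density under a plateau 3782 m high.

2.61 g/cm³

Pratt balance: ρ_ref D = ρ (D + h).
ρ = ρ_ref D/(D + h) = 2.69 × 129000 m/(129000 m + 3782 m) = 2.61 g/cm³.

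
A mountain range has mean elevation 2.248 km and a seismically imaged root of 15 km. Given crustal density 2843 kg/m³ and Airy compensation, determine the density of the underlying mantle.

3270 kg/m³

Airy balance: ρ_c h = (ρ_m − ρ_c) r → ρ_m = ρ_c (1 + h/r).
ρ_m = 2843 × (1 + 2.248 km/15 km) = 3270 kg/m³.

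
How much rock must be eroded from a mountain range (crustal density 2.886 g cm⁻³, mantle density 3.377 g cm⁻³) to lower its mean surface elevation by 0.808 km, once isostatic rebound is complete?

5.56 km

Net drop Δ = e − u = e − e ρ_c/ρ_m = e (ρ_m − ρ_c)/ρ_m.
e = Δ ρ_m/(ρ_m − ρ_c) = 0.808 km × 3.377/0.491 = 5.56 km.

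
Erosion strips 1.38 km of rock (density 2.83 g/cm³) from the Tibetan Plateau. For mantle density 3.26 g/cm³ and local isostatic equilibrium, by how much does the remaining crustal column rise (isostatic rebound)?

1.2 km

Unloading: uplift u = e ρ_c/ρ_m = 1.38 km × 2.83/3.26 = 1.2 km.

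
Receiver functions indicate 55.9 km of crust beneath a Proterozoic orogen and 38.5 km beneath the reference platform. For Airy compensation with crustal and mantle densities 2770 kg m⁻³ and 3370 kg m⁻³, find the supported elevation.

Excess crust Δ = 55.9 km − 38.5 km = 17.4 km, split between elevation h and root r with h + r = Δ.
Airy balance ρ_c h = (ρ_m − ρ_c) r gives r = h ρ_c/(ρ_m − ρ_c), so h (1 + ρ_c/(ρ_m − ρ_c)) = Δ, i.e. h = Δ (ρ_m − ρ_c)/ρ_m.
h = 17.4 km × 600/3370 = 3.1 km.

3.1 km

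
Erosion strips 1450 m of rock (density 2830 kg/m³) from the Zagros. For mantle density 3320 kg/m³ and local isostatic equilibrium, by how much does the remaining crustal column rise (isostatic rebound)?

1240 m

Unloading: uplift u = e ρ_c/ρ_m = 1450 m × 2830/3320 = 1240 m.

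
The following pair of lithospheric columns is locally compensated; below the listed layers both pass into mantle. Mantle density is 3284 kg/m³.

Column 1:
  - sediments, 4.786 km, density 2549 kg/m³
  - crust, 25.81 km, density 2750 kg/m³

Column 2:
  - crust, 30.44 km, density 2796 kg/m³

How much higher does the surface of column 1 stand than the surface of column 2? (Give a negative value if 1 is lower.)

0.745 km

For any compensation level in the mantle, the mantle terms cancel and isostasy reduces to e = (Σt_1 − Σt_2) − (Σ(ρt)_1 − Σ(ρt)_2) / ρ_m.
Σt_1 = 30.596 km; Σt_2 = 30.44 km; Σ(ρt)_1 = 83177.014; Σ(ρt)_2 = 85110.24 (in km·kg/m³).
e = (30.596 − 30.44) − (83177.014 − 85110.24) / 3284 = 0.745 km.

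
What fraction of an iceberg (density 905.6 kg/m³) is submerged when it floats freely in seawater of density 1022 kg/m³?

Submerged fraction = ρ_obj/ρ_fluid = 905.6/1022 = 88.6%.

88.6%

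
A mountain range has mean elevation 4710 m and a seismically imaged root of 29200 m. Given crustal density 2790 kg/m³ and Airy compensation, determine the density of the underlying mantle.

Airy balance: ρ_c h = (ρ_m − ρ_c) r → ρ_m = ρ_c (1 + h/r).
ρ_m = 2790 × (1 + 4710 m/29200 m) = 3240 kg/m³.

3240 kg/m³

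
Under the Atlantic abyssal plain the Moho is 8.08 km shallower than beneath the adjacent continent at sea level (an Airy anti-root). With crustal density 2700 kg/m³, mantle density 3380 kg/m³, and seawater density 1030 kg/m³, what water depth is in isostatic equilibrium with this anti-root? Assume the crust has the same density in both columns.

3.29 km

Replacing a thickness d of crust by seawater at the top must be balanced by replacing crust with mantle at the base: d (ρ_c − ρ_w) = a (ρ_m − ρ_c).
d = a (ρ_m − ρ_c)/(ρ_c − ρ_w) = 8.08 km × 680/1670 = 3.29 km.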